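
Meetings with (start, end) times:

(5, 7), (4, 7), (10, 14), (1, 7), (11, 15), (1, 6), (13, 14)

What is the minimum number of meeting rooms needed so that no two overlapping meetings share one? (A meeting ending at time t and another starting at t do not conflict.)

4

Events (time:±→running): 1:+→1 1:+→2 4:+→3 5:+→4 … peak 4.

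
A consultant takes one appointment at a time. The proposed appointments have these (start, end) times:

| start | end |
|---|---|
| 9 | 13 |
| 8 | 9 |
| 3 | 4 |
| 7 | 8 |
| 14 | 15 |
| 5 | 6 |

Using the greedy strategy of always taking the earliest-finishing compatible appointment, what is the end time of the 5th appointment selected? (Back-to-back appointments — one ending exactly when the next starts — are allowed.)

By end time: (3,4), (5,6), (7,8), (8,9), (9,13), (14,15).
Pick (3,4); next start ≥ 4 → (5,6); next start ≥ 6 → (7,8); next start ≥ 8 → (8,9); next start ≥ 9 → (9,13); next start ≥ 13 → (14,15).
Selected: (3,4) (5,6) (7,8) (8,9) (9,13) (14,15)

13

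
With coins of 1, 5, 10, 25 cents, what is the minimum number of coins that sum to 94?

9

Use the largest denomination that fits, subtract, and repeat.
94 − 3×25→19 − 1×10→9 − 1×5→4 − 4×1→0
Total coins = 3 + 1 + 1 + 4 = 9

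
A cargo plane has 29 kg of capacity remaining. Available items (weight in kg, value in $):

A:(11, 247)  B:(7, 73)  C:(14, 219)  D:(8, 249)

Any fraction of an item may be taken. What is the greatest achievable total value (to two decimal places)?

652.43

Greedy by value/weight ratio, highest first.
Order: D (249/8=31.12) > A (247/11=22.45) > C (219/14=15.64) > B (73/7=10.43)
Fill: take D (8 @ 249) → take A (11 @ 247) → take 10/14 of C → 156.43; 29/29 used.
Total value = 652.43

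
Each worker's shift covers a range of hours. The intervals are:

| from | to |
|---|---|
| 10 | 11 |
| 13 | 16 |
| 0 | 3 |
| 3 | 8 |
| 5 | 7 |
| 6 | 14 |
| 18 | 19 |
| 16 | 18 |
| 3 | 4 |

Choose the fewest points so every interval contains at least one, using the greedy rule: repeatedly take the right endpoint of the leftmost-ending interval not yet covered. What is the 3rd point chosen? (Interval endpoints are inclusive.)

Process intervals by earliest right end; each time one isn't hit yet, stab at its right endpoint.
By right end: [0,3]  [3,4]  [5,7]  [3,8]  [10,11]  [6,14]  [13,16]  [16,18]  [18,19]
[0,3] uncovered → point at 3; [5,7] uncovered → point at 7; [10,11] uncovered → point at 11; [13,16] uncovered → point at 16; [18,19] uncovered → point at 19.
Points: 3, 7, 11, 16, 19 (5 total).

11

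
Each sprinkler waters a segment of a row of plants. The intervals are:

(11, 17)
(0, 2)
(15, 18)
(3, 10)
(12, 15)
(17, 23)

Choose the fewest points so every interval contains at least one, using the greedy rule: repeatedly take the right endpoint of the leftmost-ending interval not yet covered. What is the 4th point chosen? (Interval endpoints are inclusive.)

Process intervals by earliest right end; each time one isn't hit yet, stab at its right endpoint.
By right end: [0,2]  [3,10]  [12,15]  [11,17]  [15,18]  [17,23]
[0,2] uncovered → point at 2; [3,10] uncovered → point at 10; [12,15] uncovered → point at 15; [17,23] uncovered → point at 23.
Points: 2, 10, 15, 23 (4 total).

23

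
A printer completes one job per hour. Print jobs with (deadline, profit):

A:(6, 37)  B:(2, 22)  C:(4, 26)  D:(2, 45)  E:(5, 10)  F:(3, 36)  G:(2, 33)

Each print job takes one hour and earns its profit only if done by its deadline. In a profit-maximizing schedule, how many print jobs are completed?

Profit order: D=45 A=37 F=36 G=33 C=26 B=22 E=10
Assign: D→slot 2, A→slot 6, F→slot 3, G→slot 1, C→slot 4, B skipped, E→slot 5.
Slots: [1:G] [2:D] [3:F] [4:C] [5:E] [6:A]
6 of 7 scheduled.

6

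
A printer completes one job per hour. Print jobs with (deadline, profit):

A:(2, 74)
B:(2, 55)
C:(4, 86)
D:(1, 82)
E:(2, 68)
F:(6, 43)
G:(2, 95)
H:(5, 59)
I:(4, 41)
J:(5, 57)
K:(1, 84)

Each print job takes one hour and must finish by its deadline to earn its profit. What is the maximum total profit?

424

Take jobs in profit order; each goes to the latest open slot no later than its deadline.
By profit: G(d2,95), C(d4,86), K(d1,84), D(d1,82), A(d2,74), E(d2,68), H(d5,59), J(d5,57), B(d2,55), F(d6,43), I(d4,41)
G→slot 2; C→slot 4; K→slot 1; D skipped; A skipped; E skipped; H→slot 5; J→slot 3; B skipped; F→slot 6; I skipped.
Profit = 84 + 95 + 57 + 86 + 59 + 43 = 424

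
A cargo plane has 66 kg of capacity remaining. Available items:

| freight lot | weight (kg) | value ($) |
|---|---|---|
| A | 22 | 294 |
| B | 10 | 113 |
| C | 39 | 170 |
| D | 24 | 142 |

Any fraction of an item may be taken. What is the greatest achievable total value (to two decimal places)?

Ratios (sorted): A 13.36, B 11.30, D 5.92, C 4.36
take A (22 @ 294); take B (10 @ 113); take D (24 @ 142); take 10/39 of C → 43.59. Capacity used 66/66.
Total value = 592.59

592.59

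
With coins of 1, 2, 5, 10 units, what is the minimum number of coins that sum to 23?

Use the largest denomination that fits, subtract, and repeat.
23 = 2×10 + 1×2 + 1×1
Total coins = 2 + 1 + 1 = 4

4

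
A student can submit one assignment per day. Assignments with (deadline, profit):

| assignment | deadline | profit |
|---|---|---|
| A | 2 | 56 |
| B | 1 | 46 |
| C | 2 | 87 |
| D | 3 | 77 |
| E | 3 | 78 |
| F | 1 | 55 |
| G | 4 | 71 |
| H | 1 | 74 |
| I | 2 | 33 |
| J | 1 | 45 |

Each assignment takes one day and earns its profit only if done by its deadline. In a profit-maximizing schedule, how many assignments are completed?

4

Profit order: C=87 E=78 D=77 H=74 G=71 A=56 F=55 B=46 J=45 I=33
Assign: C→slot 2, E→slot 3, D→slot 1, H skipped, G→slot 4, A skipped, F skipped, B skipped, J skipped, I skipped.
Slots: [1:D] [2:C] [3:E] [4:G]
4 of 10 scheduled.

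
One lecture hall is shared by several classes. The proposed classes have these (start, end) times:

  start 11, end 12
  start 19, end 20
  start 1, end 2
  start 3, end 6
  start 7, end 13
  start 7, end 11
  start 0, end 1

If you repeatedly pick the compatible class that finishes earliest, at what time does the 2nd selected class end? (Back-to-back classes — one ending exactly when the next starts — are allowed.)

Order by finish time; keep every interval that doesn't clash with the previous kept one.
Sorted by end: (0,1)  (1,2)  (3,6)  (7,11)  (11,12)  (7,13)  (19,20)
take (0,1); take (1,2); take (3,6); take (7,11); take (11,12); take (19,20).
Selected: (0,1) (1,2) (3,6) (7,11) (11,12) (19,20)

2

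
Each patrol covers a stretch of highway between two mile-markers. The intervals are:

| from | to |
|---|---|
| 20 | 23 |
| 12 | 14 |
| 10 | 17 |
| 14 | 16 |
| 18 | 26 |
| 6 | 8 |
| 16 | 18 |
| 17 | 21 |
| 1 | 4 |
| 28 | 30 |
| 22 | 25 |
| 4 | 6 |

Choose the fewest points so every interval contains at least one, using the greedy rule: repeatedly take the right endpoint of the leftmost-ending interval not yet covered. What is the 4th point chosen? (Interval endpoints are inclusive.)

18

Process intervals by earliest right end; each time one isn't hit yet, stab at its right endpoint.
By right end: [1,4]  [4,6]  [6,8]  [12,14]  [14,16]  [10,17]  [16,18]  [17,21]  [20,23]  [22,25]  [18,26]  [28,30]
[1,4] uncovered → point at 4; [6,8] uncovered → point at 8; [12,14] uncovered → point at 14; [16,18] uncovered → point at 18; [20,23] uncovered → point at 23; [28,30] uncovered → point at 30.
Points: 4, 8, 14, 18, 23, 30 (6 total).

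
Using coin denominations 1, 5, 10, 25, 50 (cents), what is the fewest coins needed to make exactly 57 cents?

Greedy: take as many of the largest coin as possible, then repeat with the remainder.
57 − 1×50→7 − 1×5→2 − 2×1→0
Total coins = 1 + 1 + 2 = 4

4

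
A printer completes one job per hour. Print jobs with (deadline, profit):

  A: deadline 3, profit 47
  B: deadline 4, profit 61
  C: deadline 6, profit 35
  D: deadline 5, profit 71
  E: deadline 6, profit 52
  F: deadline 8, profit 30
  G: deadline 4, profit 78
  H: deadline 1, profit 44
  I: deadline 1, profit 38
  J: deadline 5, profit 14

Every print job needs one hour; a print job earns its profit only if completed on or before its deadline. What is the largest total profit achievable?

383

Take jobs in profit order; each goes to the latest open slot no later than its deadline.
Profit order: G=78 D=71 B=61 E=52 A=47 H=44 I=38 C=35 F=30 J=14
Assign: G→slot 4, D→slot 5, B→slot 3, E→slot 6, A→slot 2, H→slot 1, I skipped, C skipped, F→slot 8, J skipped.
Slots: [1:H] [2:A] [3:B] [4:G] [5:D] [6:E] [8:F]
Profit = 44 + 47 + 61 + 78 + 71 + 52 + 30 = 383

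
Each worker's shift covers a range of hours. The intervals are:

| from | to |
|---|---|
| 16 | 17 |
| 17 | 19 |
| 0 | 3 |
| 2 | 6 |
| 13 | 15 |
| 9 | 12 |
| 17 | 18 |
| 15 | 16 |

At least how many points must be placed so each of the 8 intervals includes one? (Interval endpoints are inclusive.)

4

Sort by right endpoint; whenever an interval is uncovered, place a point at its right end.
By right end: [0,3]  [2,6]  [9,12]  [13,15]  [15,16]  [16,17]  [17,18]  [17,19]
[0,3] uncovered → point at 3; [9,12] uncovered → point at 12; [13,15] uncovered → point at 15; [16,17] uncovered → point at 17.
Points: 3, 12, 15, 17 (4 total).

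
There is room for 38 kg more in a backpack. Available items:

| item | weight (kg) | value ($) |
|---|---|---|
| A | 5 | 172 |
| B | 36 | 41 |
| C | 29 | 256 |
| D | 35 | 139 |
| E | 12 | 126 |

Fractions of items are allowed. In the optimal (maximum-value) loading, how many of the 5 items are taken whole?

Greedy by value/weight ratio, highest first.
Ratios (sorted): A 34.40, E 10.50, C 8.83, D 3.97, B 1.14
take A (5 @ 172); take E (12 @ 126); take 21/29 of C → 185.38. Capacity used 38/38.
2 item(s) taken whole; one partial (take 21/29 of C).

2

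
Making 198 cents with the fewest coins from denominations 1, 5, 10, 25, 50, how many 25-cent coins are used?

Use the largest denomination that fits, subtract, and repeat.
198 = 3×50 + 1×25 + 2×10 + 3×1
Count of 25: 1

1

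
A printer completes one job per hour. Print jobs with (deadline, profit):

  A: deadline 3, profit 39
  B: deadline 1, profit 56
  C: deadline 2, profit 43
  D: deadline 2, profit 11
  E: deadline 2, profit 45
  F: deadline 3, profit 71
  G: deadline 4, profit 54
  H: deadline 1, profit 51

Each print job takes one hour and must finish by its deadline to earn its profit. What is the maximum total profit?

Sort by profit descending; place each in the latest free slot ≤ its deadline.
By profit: F(d3,71), B(d1,56), G(d4,54), H(d1,51), E(d2,45), C(d2,43), A(d3,39), D(d2,11)
F→slot 3; B→slot 1; G→slot 4; H skipped; E→slot 2; C skipped; A skipped; D skipped.
Profit = 56 + 45 + 71 + 54 = 226

226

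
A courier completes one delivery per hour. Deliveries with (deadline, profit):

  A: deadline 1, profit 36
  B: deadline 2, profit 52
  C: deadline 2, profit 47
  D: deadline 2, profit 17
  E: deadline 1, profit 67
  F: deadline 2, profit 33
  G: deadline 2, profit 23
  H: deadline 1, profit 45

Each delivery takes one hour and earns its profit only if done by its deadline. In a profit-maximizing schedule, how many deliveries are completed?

Profit order: E=67 B=52 C=47 H=45 A=36 F=33 G=23 D=17
Assign: E→slot 1, B→slot 2, C skipped, H skipped, A skipped, F skipped, G skipped, D skipped.
Slots: [1:E] [2:B]
2 of 8 scheduled.

2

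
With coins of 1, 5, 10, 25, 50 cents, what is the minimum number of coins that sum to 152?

5

Greedy: take as many of the largest coin as possible, then repeat with the remainder.
152 = 3×50 + 2×1
Total coins = 3 + 2 = 5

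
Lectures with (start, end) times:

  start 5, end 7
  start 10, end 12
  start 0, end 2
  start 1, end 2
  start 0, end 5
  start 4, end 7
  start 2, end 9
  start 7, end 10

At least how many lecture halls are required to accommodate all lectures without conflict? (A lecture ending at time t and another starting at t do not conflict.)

3

Count concurrent intervals with a sweep; the peak is the room count.
starts: [0, 0, 1, 2, 4, 5, 7, 10]
ends:   [2, 2, 5, 7, 7, 9, 10, 12]
s0→1 s0→2 s1→3  — peak 3.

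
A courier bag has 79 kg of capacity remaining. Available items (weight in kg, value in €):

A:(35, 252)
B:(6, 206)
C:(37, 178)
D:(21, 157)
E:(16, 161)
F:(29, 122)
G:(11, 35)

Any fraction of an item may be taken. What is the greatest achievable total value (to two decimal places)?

Ratios (sorted): B 34.33, E 10.06, D 7.48, A 7.20, C 4.81, F 4.21, G 3.18
take B (6 @ 206); take E (16 @ 161); take D (21 @ 157); take A (35 @ 252); take 1/37 of C → 4.81. Capacity used 79/79.
Total value = 780.81

780.81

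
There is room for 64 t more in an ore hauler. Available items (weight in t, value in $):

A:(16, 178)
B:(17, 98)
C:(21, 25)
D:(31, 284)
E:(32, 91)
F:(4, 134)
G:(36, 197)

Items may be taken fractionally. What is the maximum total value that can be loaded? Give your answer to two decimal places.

Ratios (sorted): F 33.50, A 11.12, D 9.16, B 5.76, G 5.47, E 2.84, C 1.19
take F (4 @ 134); take A (16 @ 178); take D (31 @ 284); take 13/17 of B → 74.94. Capacity used 64/64.
Total value = 670.94

670.94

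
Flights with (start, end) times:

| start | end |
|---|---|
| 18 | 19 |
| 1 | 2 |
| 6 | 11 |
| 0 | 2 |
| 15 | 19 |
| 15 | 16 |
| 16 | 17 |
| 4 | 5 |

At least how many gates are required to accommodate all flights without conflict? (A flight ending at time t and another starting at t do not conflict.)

Count concurrent intervals with a sweep; the peak is the room count.
Events (time:±→running): 0:+→1 1:+→2 … peak 2.

2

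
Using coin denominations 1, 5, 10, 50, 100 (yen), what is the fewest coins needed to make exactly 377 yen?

Use the largest denomination that fits, subtract, and repeat.
377 − 3×100→77 − 1×50→27 − 2×10→7 − 1×5→2 − 2×1→0
Total coins = 3 + 1 + 2 + 1 + 2 = 9

9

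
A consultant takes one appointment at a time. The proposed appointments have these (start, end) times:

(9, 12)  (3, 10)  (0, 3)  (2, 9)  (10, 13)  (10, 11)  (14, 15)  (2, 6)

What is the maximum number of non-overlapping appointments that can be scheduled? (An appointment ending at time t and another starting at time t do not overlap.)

4

Greedy by earliest finish: after sorting by end time, pick each interval compatible with the last pick.
By end time: (0,3), (2,6), (2,9), (3,10), (10,11), (9,12), (10,13), (14,15).
Pick (0,3); next start ≥ 3 → (3,10); next start ≥ 10 → (10,11); next start ≥ 11 → (14,15).
Selected 4 appointments.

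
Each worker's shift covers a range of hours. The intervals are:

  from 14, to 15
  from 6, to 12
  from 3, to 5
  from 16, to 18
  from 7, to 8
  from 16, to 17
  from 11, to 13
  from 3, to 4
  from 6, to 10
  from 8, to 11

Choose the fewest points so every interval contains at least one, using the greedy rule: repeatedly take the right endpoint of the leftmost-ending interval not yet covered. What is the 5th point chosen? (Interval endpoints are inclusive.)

Sorted: [3,4] [3,5] [7,8] [6,10] [8,11] [6,12] [11,13] [14,15] [16,17] [16,18]
{[3,4],[3,5]} hit by 4; {[7,8],[6,10],[8,11],[6,12]} hit by 8; {[11,13]} hit by 13; {[14,15]} hit by 15; {[16,17],[16,18]} hit by 17.
Points: 4, 8, 13, 15, 17 (5 total).

17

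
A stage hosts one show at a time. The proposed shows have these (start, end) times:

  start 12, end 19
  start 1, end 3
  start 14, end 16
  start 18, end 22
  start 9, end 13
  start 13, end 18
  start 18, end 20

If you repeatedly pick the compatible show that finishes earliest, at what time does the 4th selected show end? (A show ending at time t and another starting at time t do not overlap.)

Greedy by earliest finish: after sorting by end time, pick each interval compatible with the last pick.
By end time: (1,3), (9,13), (14,16), (13,18), (12,19), (18,20), (18,22).
Pick (1,3); next start ≥ 3 → (9,13); next start ≥ 13 → (14,16); next start ≥ 16 → (18,20).
Selected: (1,3) (9,13) (14,16) (18,20)

20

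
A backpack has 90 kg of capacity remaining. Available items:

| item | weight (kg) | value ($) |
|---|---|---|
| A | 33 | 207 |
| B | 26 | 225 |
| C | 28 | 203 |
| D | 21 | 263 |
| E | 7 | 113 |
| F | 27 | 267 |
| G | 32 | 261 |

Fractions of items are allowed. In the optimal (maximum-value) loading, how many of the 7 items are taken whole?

Sort by value per unit weight and fill in that order.
Order: E (113/7=16.14) > D (263/21=12.52) > F (267/27=9.89) > B (225/26=8.65) > G (261/32=8.16) > C (203/28=7.25) > A (207/33=6.27)
Fill: take E (7 @ 113) → take D (21 @ 263) → take F (27 @ 267) → take B (26 @ 225) → take 9/32 of G → 73.41; 90/90 used.
4 item(s) taken whole; one partial (take 9/32 of G).

4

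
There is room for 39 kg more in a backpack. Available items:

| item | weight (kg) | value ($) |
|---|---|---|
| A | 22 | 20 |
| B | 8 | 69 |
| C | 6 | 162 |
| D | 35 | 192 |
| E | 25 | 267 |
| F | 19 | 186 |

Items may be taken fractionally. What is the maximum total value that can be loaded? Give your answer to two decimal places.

507.32

Greedy by value/weight ratio, highest first.
Ratios (sorted): C 27.00, E 10.68, F 9.79, B 8.62, D 5.49, A 0.91
take C (6 @ 162); take E (25 @ 267); take 8/19 of F → 78.32. Capacity used 39/39.
Total value = 507.32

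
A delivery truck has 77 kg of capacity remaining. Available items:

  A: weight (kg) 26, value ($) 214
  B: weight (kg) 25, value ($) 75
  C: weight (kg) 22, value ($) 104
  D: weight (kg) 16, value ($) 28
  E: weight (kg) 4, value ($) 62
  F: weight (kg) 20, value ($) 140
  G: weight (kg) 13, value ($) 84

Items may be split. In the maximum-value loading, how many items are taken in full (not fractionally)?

4

Greedy by value/weight ratio, highest first.
Order: E (62/4=15.50) > A (214/26=8.23) > F (140/20=7.00) > G (84/13=6.46) > C (104/22=4.73) > B (75/25=3.00) > D (28/16=1.75)
Fill: take E (4 @ 62) → take A (26 @ 214) → take F (20 @ 140) → take G (13 @ 84) → take 14/22 of C → 66.18; 77/77 used.
4 item(s) taken whole; one partial (take 14/22 of C).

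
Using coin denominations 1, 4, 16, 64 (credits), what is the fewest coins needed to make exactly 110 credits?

110 − 1×64→46 − 2×16→14 − 3×4→2 − 2×1→0
Total coins = 1 + 2 + 3 + 2 = 8

8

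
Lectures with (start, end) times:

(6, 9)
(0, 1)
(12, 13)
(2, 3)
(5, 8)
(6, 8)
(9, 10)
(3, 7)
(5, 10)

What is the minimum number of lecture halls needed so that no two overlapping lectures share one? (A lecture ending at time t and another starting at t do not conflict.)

Events (time:±→running): 0:+→1 1:-→0 2:+→1 3:-→0 3:+→1 5:+→2 5:+→3 6:+→4 6:+→5 … peak 5.

5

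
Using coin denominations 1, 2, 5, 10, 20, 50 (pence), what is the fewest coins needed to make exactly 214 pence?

Use the largest denomination that fits, subtract, and repeat.
214 − 4×50→14 − 1×10→4 − 2×2→0
Total coins = 4 + 1 + 2 = 7

7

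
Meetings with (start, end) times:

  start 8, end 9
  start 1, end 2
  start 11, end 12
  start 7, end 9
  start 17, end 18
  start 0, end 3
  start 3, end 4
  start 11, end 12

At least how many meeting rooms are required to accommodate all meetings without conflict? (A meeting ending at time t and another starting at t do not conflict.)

Count concurrent intervals with a sweep; the peak is the room count.
starts: [0, 1, 3, 7, 8, 11, 11, 17]
ends:   [2, 3, 4, 9, 9, 12, 12, 18]
s0→1 s1→2  — peak 2.

2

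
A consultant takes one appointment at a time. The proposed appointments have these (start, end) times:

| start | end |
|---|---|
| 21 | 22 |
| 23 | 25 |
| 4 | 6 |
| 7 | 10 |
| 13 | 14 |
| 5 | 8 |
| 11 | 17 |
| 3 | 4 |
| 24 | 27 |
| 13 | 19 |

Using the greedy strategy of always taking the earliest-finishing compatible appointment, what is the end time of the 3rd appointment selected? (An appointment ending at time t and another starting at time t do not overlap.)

By end time: (3,4), (4,6), (5,8), (7,10), (13,14), (11,17), (13,19), (21,22), (23,25), (24,27).
Pick (3,4); next start ≥ 4 → (4,6); next start ≥ 6 → (7,10); next start ≥ 10 → (13,14); next start ≥ 14 → (21,22); next start ≥ 22 → (23,25).
Selected: (3,4) (4,6) (7,10) (13,14) (21,22) (23,25)

10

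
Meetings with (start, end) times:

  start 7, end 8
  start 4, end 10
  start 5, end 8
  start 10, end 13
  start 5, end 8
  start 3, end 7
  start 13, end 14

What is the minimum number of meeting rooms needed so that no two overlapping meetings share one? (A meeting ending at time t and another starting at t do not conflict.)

4

Events (time:±→running): 3:+→1 4:+→2 5:+→3 5:+→4 … peak 4.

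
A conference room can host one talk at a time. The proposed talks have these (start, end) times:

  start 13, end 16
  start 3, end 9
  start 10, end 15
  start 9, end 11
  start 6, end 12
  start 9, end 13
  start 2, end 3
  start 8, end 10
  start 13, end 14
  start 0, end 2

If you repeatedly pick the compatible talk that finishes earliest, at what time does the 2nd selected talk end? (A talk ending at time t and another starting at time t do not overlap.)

Sorted by end: (0,2)  (2,3)  (3,9)  (8,10)  (9,11)  (6,12)  (9,13)  (13,14)  (10,15)  (13,16)
take (0,2); take (2,3); take (3,9); take (9,11); skip (6,12); take (13,14).
Selected: (0,2) (2,3) (3,9) (9,11) (13,14)

3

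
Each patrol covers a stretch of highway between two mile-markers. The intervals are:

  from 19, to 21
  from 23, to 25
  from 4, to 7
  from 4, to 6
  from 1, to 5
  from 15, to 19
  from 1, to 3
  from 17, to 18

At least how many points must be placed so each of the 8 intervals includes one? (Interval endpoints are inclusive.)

By right end: [1,3]  [1,5]  [4,6]  [4,7]  [17,18]  [15,19]  [19,21]  [23,25]
[1,3] uncovered → point at 3; [4,6] uncovered → point at 6; [17,18] uncovered → point at 18; [19,21] uncovered → point at 21; [23,25] uncovered → point at 25.
Points: 3, 6, 18, 21, 25 (5 total).

5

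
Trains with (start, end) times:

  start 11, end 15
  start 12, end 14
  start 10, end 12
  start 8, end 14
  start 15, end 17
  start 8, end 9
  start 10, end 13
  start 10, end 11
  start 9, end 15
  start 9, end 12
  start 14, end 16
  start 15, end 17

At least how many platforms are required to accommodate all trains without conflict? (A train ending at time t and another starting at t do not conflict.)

6

The answer is the maximum number of intervals overlapping at any instant.
starts: [8, 8, 9, 9, 10, 10, 10, 11, 12, 14, 15, 15]
ends:   [9, 11, 12, 12, 13, 14, 14, 15, 15, 16, 17, 17]
s8→1 s8→2 e9→1 s9→2 s9→3 s10→4 s10→5 s10→6  — peak 6.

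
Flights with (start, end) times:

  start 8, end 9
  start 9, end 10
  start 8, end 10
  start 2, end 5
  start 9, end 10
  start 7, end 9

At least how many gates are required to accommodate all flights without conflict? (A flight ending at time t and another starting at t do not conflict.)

3

Events (time:±→running): 2:+→1 5:-→0 7:+→1 8:+→2 8:+→3 … peak 3.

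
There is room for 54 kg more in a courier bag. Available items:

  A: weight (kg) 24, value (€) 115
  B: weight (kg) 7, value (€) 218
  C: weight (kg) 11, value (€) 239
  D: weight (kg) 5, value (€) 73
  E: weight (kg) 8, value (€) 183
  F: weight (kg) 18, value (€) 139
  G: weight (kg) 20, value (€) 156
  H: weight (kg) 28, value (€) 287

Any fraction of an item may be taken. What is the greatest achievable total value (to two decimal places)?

Order: B (218/7=31.14) > E (183/8=22.88) > C (239/11=21.73) > D (73/5=14.60) > H (287/28=10.25) > G (156/20=7.80) > F (139/18=7.72) > A (115/24=4.79)
Fill: take B (7 @ 218) → take E (8 @ 183) → take C (11 @ 239) → take D (5 @ 73) → take 23/28 of H → 235.75; 54/54 used.
Total value = 948.75

948.75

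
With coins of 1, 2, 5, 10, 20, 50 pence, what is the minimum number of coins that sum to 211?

6

211 = 4×50 + 1×10 + 1×1
Total coins = 4 + 1 + 1 = 6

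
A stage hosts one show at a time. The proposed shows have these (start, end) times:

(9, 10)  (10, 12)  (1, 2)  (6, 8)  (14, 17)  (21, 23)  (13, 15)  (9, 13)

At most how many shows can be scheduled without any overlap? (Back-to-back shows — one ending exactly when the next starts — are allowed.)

Greedy by earliest finish: after sorting by end time, pick each interval compatible with the last pick.
By end time: (1,2), (6,8), (9,10), (10,12), (9,13), (13,15), (14,17), (21,23).
Pick (1,2); next start ≥ 2 → (6,8); next start ≥ 8 → (9,10); next start ≥ 10 → (10,12); next start ≥ 12 → (13,15); next start ≥ 15 → (21,23).
Selected 6 shows.

6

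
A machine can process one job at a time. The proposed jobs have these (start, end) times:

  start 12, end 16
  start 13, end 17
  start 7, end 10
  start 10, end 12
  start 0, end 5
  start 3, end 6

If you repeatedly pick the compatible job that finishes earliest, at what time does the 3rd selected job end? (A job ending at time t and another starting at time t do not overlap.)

12

By end time: (0,5), (3,6), (7,10), (10,12), (12,16), (13,17).
Pick (0,5); next start ≥ 5 → (7,10); next start ≥ 10 → (10,12); next start ≥ 12 → (12,16).
Selected: (0,5) (7,10) (10,12) (12,16)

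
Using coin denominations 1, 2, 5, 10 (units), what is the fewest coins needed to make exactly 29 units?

5

Use the largest denomination that fits, subtract, and repeat.
29 − 2×10→9 − 1×5→4 − 2×2→0
Total coins = 2 + 1 + 2 = 5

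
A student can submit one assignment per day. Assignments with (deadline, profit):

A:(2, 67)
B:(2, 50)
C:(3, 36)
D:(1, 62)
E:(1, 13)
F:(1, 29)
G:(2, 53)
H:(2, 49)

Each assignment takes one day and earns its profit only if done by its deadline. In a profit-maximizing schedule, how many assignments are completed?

3

Profit order: A=67 D=62 G=53 B=50 H=49 C=36 F=29 E=13
Assign: A→slot 2, D→slot 1, G skipped, B skipped, H skipped, C→slot 3, F skipped, E skipped.
Slots: [1:D] [2:A] [3:C]
3 of 8 scheduled.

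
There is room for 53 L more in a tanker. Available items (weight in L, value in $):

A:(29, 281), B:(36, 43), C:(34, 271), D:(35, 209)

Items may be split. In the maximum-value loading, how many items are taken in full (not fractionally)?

1

Greedy by value/weight ratio, highest first.
Ratios (sorted): A 9.69, C 7.97, D 5.97, B 1.19
take A (29 @ 281); take 24/34 of C → 191.29. Capacity used 53/53.
1 item(s) taken whole; one partial (take 24/34 of C).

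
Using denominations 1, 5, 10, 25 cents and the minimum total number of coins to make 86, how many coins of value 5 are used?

86 − 3×25→11 − 1×10→1 − 1×1→0
Count of 5: 0

0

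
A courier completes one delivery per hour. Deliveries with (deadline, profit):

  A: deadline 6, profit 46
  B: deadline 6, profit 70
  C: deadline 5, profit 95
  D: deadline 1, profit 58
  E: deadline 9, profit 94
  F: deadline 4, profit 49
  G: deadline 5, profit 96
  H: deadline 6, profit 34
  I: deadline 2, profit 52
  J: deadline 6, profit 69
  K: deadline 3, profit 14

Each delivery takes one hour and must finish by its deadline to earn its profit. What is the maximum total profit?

Sort by profit descending; place each in the latest free slot ≤ its deadline.
Profit order: G=96 C=95 E=94 B=70 J=69 D=58 I=52 F=49 A=46 H=34 K=14
Assign: G→slot 5, C→slot 4, E→slot 9, B→slot 6, J→slot 3, D→slot 1, I→slot 2, F skipped, A skipped, H skipped, K skipped.
Slots: [1:D] [2:I] [3:J] [4:C] [5:G] [6:B] [9:E]
Profit = 58 + 52 + 69 + 95 + 96 + 70 + 94 = 534

534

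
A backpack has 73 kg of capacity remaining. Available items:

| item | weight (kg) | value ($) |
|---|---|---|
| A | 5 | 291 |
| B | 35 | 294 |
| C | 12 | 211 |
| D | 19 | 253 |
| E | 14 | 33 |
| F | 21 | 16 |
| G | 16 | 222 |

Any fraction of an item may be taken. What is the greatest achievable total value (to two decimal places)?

Sort by value per unit weight and fill in that order.
Ratios (sorted): A 58.20, C 17.58, G 13.88, D 13.32, B 8.40, E 2.36, F 0.76
take A (5 @ 291); take C (12 @ 211); take G (16 @ 222); take D (19 @ 253); take 21/35 of B → 176.40. Capacity used 73/73.
Total value = 1153.40

1153.40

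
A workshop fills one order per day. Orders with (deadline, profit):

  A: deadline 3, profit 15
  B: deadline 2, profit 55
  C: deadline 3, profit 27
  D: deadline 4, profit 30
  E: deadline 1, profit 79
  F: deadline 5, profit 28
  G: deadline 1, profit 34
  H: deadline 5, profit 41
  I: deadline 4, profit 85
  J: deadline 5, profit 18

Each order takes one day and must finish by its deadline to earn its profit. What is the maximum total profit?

Profit order: I=85 E=79 B=55 H=41 G=34 D=30 F=28 C=27 J=18 A=15
Assign: I→slot 4, E→slot 1, B→slot 2, H→slot 5, G skipped, D→slot 3, F skipped, C skipped, J skipped, A skipped.
Slots: [1:E] [2:B] [3:D] [4:I] [5:H]
Profit = 79 + 55 + 30 + 85 + 41 = 290

290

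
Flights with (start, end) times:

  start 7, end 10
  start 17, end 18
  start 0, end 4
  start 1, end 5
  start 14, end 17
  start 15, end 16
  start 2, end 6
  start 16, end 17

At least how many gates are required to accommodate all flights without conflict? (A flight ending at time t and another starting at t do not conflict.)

Events (time:±→running): 0:+→1 1:+→2 2:+→3 … peak 3.

3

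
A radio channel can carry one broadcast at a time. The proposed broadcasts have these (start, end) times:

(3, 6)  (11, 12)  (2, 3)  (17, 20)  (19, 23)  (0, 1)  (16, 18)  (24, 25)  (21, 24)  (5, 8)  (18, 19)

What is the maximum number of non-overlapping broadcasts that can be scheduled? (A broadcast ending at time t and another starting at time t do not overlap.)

Sorted by end: (0,1)  (2,3)  (3,6)  (5,8)  (11,12)  (16,18)  (18,19)  (17,20)  (19,23)  (21,24)  (24,25)
take (0,1); take (2,3); take (3,6); take (11,12); take (16,18); take (18,19); take (19,23); take (24,25).
Selected 8 broadcasts.

8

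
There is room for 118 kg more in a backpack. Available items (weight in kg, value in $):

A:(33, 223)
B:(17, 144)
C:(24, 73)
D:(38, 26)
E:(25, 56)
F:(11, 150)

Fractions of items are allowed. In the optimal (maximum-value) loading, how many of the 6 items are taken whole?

5

Order: F (150/11=13.64) > B (144/17=8.47) > A (223/33=6.76) > C (73/24=3.04) > E (56/25=2.24) > D (26/38=0.68)
Fill: take F (11 @ 150) → take B (17 @ 144) → take A (33 @ 223) → take C (24 @ 73) → take E (25 @ 56) → take 8/38 of D → 5.47; 118/118 used.
5 item(s) taken whole; one partial (take 8/38 of D).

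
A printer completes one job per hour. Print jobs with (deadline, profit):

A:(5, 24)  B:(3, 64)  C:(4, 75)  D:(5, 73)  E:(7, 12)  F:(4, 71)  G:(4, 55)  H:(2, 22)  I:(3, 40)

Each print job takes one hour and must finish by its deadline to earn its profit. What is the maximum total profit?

350

Profit order: C=75 D=73 F=71 B=64 G=55 I=40 A=24 H=22 E=12
Assign: C→slot 4, D→slot 5, F→slot 3, B→slot 2, G→slot 1, I skipped, A skipped, H skipped, E→slot 7.
Slots: [1:G] [2:B] [3:F] [4:C] [5:D] [7:E]
Profit = 55 + 64 + 71 + 75 + 73 + 12 = 350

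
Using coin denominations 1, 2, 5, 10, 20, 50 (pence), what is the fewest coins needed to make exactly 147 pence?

6

Use the largest denomination that fits, subtract, and repeat.
147 = 2×50 + 2×20 + 1×5 + 1×2
Total coins = 2 + 2 + 1 + 1 = 6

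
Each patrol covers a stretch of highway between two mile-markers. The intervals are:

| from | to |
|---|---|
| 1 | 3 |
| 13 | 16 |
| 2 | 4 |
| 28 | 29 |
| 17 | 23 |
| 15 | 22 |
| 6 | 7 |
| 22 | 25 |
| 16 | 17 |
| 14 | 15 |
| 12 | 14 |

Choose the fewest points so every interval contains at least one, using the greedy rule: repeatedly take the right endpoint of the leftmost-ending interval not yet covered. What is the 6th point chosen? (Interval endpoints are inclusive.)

29

By right end: [1,3]  [2,4]  [6,7]  [12,14]  [14,15]  [13,16]  [16,17]  [15,22]  [17,23]  [22,25]  [28,29]
[1,3] uncovered → point at 3; [6,7] uncovered → point at 7; [12,14] uncovered → point at 14; [16,17] uncovered → point at 17; [22,25] uncovered → point at 25; [28,29] uncovered → point at 29.
Points: 3, 7, 14, 17, 25, 29 (6 total).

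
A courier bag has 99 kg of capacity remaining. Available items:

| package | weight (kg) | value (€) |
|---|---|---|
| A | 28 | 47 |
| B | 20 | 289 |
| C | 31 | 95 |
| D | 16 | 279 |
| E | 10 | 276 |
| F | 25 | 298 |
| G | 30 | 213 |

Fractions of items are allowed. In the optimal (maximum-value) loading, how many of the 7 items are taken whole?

Sort by value per unit weight and fill in that order.
Order: E (276/10=27.60) > D (279/16=17.44) > B (289/20=14.45) > F (298/25=11.92) > G (213/30=7.10) > C (95/31=3.06) > A (47/28=1.68)
Fill: take E (10 @ 276) → take D (16 @ 279) → take B (20 @ 289) → take F (25 @ 298) → take 28/30 of G → 198.80; 99/99 used.
4 item(s) taken whole; one partial (take 28/30 of G).

4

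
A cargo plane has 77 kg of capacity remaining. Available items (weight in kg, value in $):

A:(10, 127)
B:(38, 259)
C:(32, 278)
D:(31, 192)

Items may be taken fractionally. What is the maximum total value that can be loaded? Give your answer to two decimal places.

Sort by value per unit weight and fill in that order.
Ratios (sorted): A 12.70, C 8.69, B 6.82, D 6.19
take A (10 @ 127); take C (32 @ 278); take 35/38 of B → 238.55. Capacity used 77/77.
Total value = 643.55

643.55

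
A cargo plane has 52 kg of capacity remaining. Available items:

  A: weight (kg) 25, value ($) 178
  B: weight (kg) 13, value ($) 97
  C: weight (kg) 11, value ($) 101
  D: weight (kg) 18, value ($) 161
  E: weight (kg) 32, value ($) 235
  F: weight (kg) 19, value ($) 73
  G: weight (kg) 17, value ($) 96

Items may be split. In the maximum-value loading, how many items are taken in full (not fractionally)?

Order: C (101/11=9.18) > D (161/18=8.94) > B (97/13=7.46) > E (235/32=7.34) > A (178/25=7.12) > G (96/17=5.65) > F (73/19=3.84)
Fill: take C (11 @ 101) → take D (18 @ 161) → take B (13 @ 97) → take 10/32 of E → 73.44; 52/52 used.
3 item(s) taken whole; one partial (take 10/32 of E).

3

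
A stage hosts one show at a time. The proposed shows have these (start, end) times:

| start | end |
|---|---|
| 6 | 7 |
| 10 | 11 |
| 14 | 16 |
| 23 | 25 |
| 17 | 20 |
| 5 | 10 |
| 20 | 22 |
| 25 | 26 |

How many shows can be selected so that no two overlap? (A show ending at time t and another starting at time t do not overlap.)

By end time: (6,7), (5,10), (10,11), (14,16), (17,20), (20,22), (23,25), (25,26).
Pick (6,7); next start ≥ 7 → (10,11); next start ≥ 11 → (14,16); next start ≥ 16 → (17,20); next start ≥ 20 → (20,22); next start ≥ 22 → (23,25); next start ≥ 25 → (25,26).
Selected 7 shows.

7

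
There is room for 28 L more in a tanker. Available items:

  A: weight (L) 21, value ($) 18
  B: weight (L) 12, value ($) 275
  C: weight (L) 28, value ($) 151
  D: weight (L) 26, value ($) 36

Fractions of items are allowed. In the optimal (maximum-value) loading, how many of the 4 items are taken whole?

Sort by value per unit weight and fill in that order.
Order: B (275/12=22.92) > C (151/28=5.39) > D (36/26=1.38) > A (18/21=0.86)
Fill: take B (12 @ 275) → take 16/28 of C → 86.29; 28/28 used.
1 item(s) taken whole; one partial (take 16/28 of C).

1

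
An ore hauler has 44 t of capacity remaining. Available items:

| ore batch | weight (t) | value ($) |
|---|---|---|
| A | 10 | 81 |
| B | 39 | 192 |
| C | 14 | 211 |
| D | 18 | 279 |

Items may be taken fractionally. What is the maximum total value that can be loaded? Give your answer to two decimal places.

Sort by value per unit weight and fill in that order.
Ratios (sorted): D 15.50, C 15.07, A 8.10, B 4.92
take D (18 @ 279); take C (14 @ 211); take A (10 @ 81); take 2/39 of B → 9.85. Capacity used 44/44.
Total value = 580.85

580.85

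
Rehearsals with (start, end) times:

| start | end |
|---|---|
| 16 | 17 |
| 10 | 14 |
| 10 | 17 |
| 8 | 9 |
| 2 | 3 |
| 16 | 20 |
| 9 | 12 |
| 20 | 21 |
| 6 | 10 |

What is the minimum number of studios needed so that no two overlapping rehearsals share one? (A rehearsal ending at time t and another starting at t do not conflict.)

3

The answer is the maximum number of intervals overlapping at any instant.
starts: [2, 6, 8, 9, 10, 10, 16, 16, 20]
ends:   [3, 9, 10, 12, 14, 17, 17, 20, 21]
s2→1 e3→0 s6→1 s8→2 e9→1 s9→2 e10→1 s10→2 s10→3  — peak 3.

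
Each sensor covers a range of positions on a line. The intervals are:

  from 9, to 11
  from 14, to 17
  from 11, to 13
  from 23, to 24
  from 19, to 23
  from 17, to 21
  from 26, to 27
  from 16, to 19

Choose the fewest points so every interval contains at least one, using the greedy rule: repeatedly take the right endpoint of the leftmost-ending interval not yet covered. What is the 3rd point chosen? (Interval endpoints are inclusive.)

Sort by right endpoint; whenever an interval is uncovered, place a point at its right end.
Sorted: [9,11] [11,13] [14,17] [16,19] [17,21] [19,23] [23,24] [26,27]
{[9,11],[11,13]} hit by 11; {[14,17],[16,19],[17,21]} hit by 17; {[19,23],[23,24]} hit by 23; {[26,27]} hit by 27.
Points: 11, 17, 23, 27 (4 total).

23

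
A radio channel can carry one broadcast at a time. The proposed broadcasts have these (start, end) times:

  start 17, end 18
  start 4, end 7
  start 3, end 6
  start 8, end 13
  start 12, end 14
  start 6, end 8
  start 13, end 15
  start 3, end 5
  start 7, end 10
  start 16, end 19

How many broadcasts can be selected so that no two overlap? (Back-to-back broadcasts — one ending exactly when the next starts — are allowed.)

Greedy by earliest finish: after sorting by end time, pick each interval compatible with the last pick.
By end time: (3,5), (3,6), (4,7), (6,8), (7,10), (8,13), (12,14), (13,15), (17,18), (16,19).
Pick (3,5); next start ≥ 5 → (6,8); next start ≥ 8 → (8,13); next start ≥ 13 → (13,15); next start ≥ 15 → (17,18).
Selected 5 broadcasts.

5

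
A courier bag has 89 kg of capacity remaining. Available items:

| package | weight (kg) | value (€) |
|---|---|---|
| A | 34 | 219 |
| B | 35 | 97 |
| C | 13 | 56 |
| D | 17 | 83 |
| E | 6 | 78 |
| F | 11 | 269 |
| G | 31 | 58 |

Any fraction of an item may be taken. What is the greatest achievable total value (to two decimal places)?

727.17

Sort by value per unit weight and fill in that order.
Order: F (269/11=24.45) > E (78/6=13.00) > A (219/34=6.44) > D (83/17=4.88) > C (56/13=4.31) > B (97/35=2.77) > G (58/31=1.87)
Fill: take F (11 @ 269) → take E (6 @ 78) → take A (34 @ 219) → take D (17 @ 83) → take C (13 @ 56) → take 8/35 of B → 22.17; 89/89 used.
Total value = 727.17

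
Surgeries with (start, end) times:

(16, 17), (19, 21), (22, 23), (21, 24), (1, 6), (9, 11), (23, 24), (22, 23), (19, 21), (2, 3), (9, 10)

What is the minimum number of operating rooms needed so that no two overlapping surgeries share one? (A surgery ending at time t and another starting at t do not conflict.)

3

Count concurrent intervals with a sweep; the peak is the room count.
starts: [1, 2, 9, 9, 16, 19, 19, 21, 22, 22, 23]
ends:   [3, 6, 10, 11, 17, 21, 21, 23, 23, 24, 24]
s1→1 s2→2 e3→1 e6→0 s9→1 s9→2 e10→1 e11→0 s16→1 e17→0 s19→1 s19→2 e21→1 e21→0 s21→1 s22→2 s22→3  — peak 3.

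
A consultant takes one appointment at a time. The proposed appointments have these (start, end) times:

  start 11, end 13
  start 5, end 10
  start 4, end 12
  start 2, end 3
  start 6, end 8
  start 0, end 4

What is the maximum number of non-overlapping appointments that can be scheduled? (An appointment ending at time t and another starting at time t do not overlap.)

Greedy by earliest finish: after sorting by end time, pick each interval compatible with the last pick.
Sorted by end: (2,3)  (0,4)  (6,8)  (5,10)  (4,12)  (11,13)
take (2,3); take (6,8); take (11,13).
Selected 3 appointments.

3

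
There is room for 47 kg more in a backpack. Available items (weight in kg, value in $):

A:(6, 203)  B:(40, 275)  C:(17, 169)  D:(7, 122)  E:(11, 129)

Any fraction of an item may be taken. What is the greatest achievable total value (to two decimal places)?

664.25

Ratios (sorted): A 33.83, D 17.43, E 11.73, C 9.94, B 6.88
take A (6 @ 203); take D (7 @ 122); take E (11 @ 129); take C (17 @ 169); take 6/40 of B → 41.25. Capacity used 47/47.
Total value = 664.25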